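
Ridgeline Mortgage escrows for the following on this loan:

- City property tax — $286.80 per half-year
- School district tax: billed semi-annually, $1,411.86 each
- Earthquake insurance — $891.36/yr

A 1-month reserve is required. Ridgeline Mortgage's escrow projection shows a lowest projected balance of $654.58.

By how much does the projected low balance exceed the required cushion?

City property tax: $286.80 × 2 = $573.60/yr
School district tax: $1,411.86 × 2 = $2,823.72/yr
Earthquake insurance: $891.36/yr
Total annual escrow = $573.60 + $2,823.72 + $891.36 = $4,288.68
Monthly escrow = $4,288.68 / 12 = $357.39
Cushion = 1 × $357.39 = $357.39
Excess over cushion: $654.58 − $357.39 = $297.19

$297.19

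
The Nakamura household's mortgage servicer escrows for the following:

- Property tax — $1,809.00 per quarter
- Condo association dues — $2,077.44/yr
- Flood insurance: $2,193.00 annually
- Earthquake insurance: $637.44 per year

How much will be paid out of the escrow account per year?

Property tax = $1,809.00 × 4 = $7,236.00/yr
Condo association dues = $2,077.44/yr
Flood insurance = $2,193.00/yr
Earthquake insurance = $637.44/yr
Total per year = $12,143.88

$12,143.88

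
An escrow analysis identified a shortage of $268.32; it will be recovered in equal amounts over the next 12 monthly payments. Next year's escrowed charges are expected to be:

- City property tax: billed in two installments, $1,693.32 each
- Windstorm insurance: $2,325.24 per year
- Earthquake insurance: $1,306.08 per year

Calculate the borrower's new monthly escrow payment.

City property tax — $1,693.32 × 2 = $3,386.64 per year
Windstorm insurance — $2,325.24 per year
Earthquake insurance — $1,306.08 per year
Yearly total = $7,017.96
Monthly = $7,017.96 ÷ 12 = $584.83
Shortage spread = $268.32 ÷ 12 = $22.36/mo
Adjusted monthly = $584.83 + $22.36 = $607.19

$607.19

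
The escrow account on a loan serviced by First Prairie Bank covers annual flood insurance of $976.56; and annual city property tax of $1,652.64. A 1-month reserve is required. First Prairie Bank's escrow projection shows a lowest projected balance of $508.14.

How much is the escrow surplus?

$289.04

Flood insurance — $976.56
City property tax — $1,652.64
Total per year = $976.56 + $1,652.64 = $2,629.20
Monthly escrow = $2,629.20 ÷ 12 = $219.10
Cushion = 1 × $219.10 = $219.10
Surplus = $508.14 − $219.10 = $289.04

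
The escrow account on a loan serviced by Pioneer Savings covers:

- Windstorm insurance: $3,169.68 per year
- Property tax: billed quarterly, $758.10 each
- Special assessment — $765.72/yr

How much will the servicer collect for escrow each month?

Windstorm insurance — $3,169.68
Property tax — $758.10 × 4 = $3,032.40
Special assessment — $765.72
Combined annual = $3,169.68 + $3,032.40 + $765.72 = $6,967.80
Monthly = $6,967.80 ÷ 12 = $580.65

$580.65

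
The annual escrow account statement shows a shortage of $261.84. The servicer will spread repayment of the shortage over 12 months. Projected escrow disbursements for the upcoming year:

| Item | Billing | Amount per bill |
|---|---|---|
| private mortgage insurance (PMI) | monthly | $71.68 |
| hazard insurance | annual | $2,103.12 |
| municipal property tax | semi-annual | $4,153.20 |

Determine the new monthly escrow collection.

Private mortgage insurance (PMI) — $71.68 × 12 = $860.16/yr
Hazard insurance — $2,103.12/yr
Municipal property tax — $4,153.20 × 2 = $8,306.40/yr
Total per year = $860.16 + $2,103.12 + $8,306.40 = $11,269.68
Monthly escrow = $11,269.68 / 12 = $939.14
Shortage per month = $261.84 / 12 = $21.82
New monthly escrow = $939.14 + $21.82 = $960.96

$960.96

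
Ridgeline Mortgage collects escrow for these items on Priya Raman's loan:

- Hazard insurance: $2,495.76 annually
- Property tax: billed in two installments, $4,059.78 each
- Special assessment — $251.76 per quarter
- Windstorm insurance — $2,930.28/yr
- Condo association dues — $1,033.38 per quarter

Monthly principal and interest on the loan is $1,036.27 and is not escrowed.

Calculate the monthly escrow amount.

$1,557.18

Hazard insurance = $2,495.76
Property tax = $4,059.78 × 2 = $8,119.56
Special assessment = $251.76 × 4 = $1,007.04
Windstorm insurance = $2,930.28
Condo association dues = $1,033.38 × 4 = $4,133.52
Yearly total = $2,495.76 + $8,119.56 + $1,007.04 + $2,930.28 + $4,133.52 = $18,686.16
Per month = $18,686.16 / 12 = $1,557.18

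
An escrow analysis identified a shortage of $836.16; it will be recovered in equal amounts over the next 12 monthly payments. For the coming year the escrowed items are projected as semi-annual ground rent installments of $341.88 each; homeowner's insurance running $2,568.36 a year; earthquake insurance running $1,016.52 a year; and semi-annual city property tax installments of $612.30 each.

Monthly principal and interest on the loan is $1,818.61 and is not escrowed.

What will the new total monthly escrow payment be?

$527.45

Ground rent: $341.88 × 2 = $683.76/yr
Homeowner's insurance: $2,568.36/yr
Earthquake insurance: $1,016.52/yr
City property tax: $612.30 × 2 = $1,224.60/yr
Total annual escrow = $683.76 + $2,568.36 + $1,016.52 + $1,224.60 = $5,493.24
Per month = $5,493.24 / 12 = $457.77
Shortage per month = $836.16 ÷ 12 = $69.68
New monthly escrow = $457.77 + $69.68 = $527.45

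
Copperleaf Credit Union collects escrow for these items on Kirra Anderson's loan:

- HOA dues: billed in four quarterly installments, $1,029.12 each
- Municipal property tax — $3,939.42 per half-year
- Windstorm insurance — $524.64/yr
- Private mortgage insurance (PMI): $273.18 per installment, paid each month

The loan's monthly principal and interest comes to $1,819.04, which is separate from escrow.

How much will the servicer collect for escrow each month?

HOA dues — $1,029.12 × 4 = $4,116.48 per year
Municipal property tax — $3,939.42 × 2 = $7,878.84 per year
Windstorm insurance — $524.64 per year
Private mortgage insurance (PMI) — $273.18 × 12 = $3,278.16 per year
Combined annual = $4,116.48 + $7,878.84 + $524.64 + $3,278.16 = $15,798.12
Monthly = $15,798.12 ÷ 12 = $1,316.51

$1,316.51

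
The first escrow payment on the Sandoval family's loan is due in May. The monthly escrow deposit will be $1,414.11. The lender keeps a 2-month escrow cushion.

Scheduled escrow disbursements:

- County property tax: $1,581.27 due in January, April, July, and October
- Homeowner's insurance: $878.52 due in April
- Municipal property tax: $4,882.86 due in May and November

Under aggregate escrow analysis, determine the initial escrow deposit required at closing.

Cushion = 2 × $1,414.11 = $2,828.22
Trial balance (start $0, +$1,414.11 each month, − disbursements):
  May: +$1,414.11 − $4,882.86 → -$3,468.75
  Jun: +$1,414.11 → -$2,054.64
  Jul: +$1,414.11 − $1,581.27 → -$2,221.80
  Aug: +$1,414.11 → -$807.69
  Sep: +$1,414.11 → $606.42
  Oct: +$1,414.11 − $1,581.27 → $439.26
  Nov: +$1,414.11 − $4,882.86 → -$3,029.49
  Dec: +$1,414.11 → -$1,615.38
  Jan: +$1,414.11 − $1,581.27 → -$1,782.54
  Feb: +$1,414.11 → -$368.43
  Mar: +$1,414.11 → $1,045.68
  Apr: +$1,414.11 − $2,459.79 → $0.00
Lowest trial balance = -$3,468.75 (May)
Initial deposit = cushion − low point = $2,828.22 − (-$3,468.75) = $6,296.97

$6,296.97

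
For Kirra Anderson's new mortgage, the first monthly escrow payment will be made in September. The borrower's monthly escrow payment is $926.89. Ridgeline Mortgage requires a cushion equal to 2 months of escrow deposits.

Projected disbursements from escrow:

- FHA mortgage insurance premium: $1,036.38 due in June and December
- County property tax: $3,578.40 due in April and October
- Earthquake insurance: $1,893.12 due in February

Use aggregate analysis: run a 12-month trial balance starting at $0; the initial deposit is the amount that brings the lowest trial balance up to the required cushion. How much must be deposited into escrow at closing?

$4,524.96

Cushion = 2 × $926.89 = $1,853.78
Trial balance (start $0, +$926.89 each month, − disbursements):
  Sep: +$926.89 → $926.89
  Oct: +$926.89 − $3,578.40 → -$1,724.62
  Nov: +$926.89 → -$797.73
  Dec: +$926.89 − $1,036.38 → -$907.22
  Jan: +$926.89 → $19.67
  Feb: +$926.89 − $1,893.12 → -$946.56
  Mar: +$926.89 → -$19.67
  Apr: +$926.89 − $3,578.40 → -$2,671.18
  May: +$926.89 → -$1,744.29
  Jun: +$926.89 − $1,036.38 → -$1,853.78
  Jul: +$926.89 → -$926.89
  Aug: +$926.89 → $0.00
Lowest trial balance = -$2,671.18 (Apr)
Initial deposit = cushion − low point = $1,853.78 − (-$2,671.18) = $4,524.96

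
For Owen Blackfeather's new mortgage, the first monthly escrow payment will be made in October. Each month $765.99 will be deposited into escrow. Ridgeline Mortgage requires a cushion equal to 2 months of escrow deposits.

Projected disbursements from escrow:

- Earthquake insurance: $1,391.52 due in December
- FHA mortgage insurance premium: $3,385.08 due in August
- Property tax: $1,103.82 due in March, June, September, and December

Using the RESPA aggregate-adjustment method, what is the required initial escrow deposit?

$1,729.35

Cushion = 2 × $765.99 = $1,531.98
Trial balance (start $0, +$765.99 each month, − disbursements):
  Oct: +$765.99 → $765.99
  Nov: +$765.99 → $1,531.98
  Dec: +$765.99 − $2,495.34 → -$197.37
  Jan: +$765.99 → $568.62
  Feb: +$765.99 → $1,334.61
  Mar: +$765.99 − $1,103.82 → $996.78
  Apr: +$765.99 → $1,762.77
  May: +$765.99 → $2,528.76
  Jun: +$765.99 − $1,103.82 → $2,190.93
  Jul: +$765.99 → $2,956.92
  Aug: +$765.99 − $3,385.08 → $337.83
  Sep: +$765.99 − $1,103.82 → $0.00
Lowest trial balance = -$197.37 (Dec)
Initial deposit = cushion − low point = $1,531.98 − (-$197.37) = $1,729.35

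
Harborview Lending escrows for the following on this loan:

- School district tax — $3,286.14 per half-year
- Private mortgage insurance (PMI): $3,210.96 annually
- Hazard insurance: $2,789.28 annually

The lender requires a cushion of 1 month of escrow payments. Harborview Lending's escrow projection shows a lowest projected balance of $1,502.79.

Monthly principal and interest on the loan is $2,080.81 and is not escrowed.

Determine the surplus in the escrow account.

School district tax: $3,286.14 × 2 = $6,572.28 annually
Private mortgage insurance (PMI): $3,210.96 annually
Hazard insurance: $2,789.28 annually
Yearly total = $12,572.52
Monthly escrow = $12,572.52 / 12 = $1,047.71
Required cushion = 1 × $1,047.71 = $1,047.71
Surplus = $1,502.79 − $1,047.71 = $455.08

$455.08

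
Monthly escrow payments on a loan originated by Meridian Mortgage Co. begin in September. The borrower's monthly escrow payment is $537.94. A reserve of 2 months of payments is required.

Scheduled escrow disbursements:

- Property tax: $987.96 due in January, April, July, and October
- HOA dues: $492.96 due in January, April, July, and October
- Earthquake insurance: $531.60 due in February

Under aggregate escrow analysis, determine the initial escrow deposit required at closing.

Cushion = 2 × $537.94 = $1,075.88
Trial balance (start $0, +$537.94 each month, − disbursements):
  Sep: +$537.94 → $537.94
  Oct: +$537.94 − $1,480.92 → -$405.04
  Nov: +$537.94 → $132.90
  Dec: +$537.94 → $670.84
  Jan: +$537.94 − $1,480.92 → -$272.14
  Feb: +$537.94 − $531.60 → -$265.80
  Mar: +$537.94 → $272.14
  Apr: +$537.94 − $1,480.92 → -$670.84
  May: +$537.94 → -$132.90
  Jun: +$537.94 → $405.04
  Jul: +$537.94 − $1,480.92 → -$537.94
  Aug: +$537.94 → $0.00
Lowest trial balance = -$670.84 (Apr)
Initial deposit = cushion − low point = $1,075.88 − (-$670.84) = $1,746.72

$1,746.72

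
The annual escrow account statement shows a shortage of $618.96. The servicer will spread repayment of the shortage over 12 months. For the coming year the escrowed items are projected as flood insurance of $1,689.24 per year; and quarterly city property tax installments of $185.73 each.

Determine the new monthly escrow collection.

Flood insurance = $1,689.24 annually
City property tax = $185.73 × 4 = $742.92 annually
Combined annual = $1,689.24 + $742.92 = $2,432.16
Monthly escrow = $2,432.16 / 12 = $202.68
Shortage spread = $618.96 / 12 = $51.58/mo
New monthly escrow = $202.68 + $51.58 = $254.26

$254.26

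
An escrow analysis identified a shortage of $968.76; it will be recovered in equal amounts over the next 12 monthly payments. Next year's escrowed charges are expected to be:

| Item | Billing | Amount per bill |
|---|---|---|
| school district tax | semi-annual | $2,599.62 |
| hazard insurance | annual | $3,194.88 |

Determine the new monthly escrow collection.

School district tax: $2,599.62 × 2 = $5,199.24
Hazard insurance: $3,194.88
Total per year = $5,199.24 + $3,194.88 = $8,394.12
Monthly escrow = $8,394.12 / 12 = $699.51
Shortage spread = $968.76 ÷ 12 = $80.73/mo
Adjusted monthly = $699.51 + $80.73 = $780.24

$780.24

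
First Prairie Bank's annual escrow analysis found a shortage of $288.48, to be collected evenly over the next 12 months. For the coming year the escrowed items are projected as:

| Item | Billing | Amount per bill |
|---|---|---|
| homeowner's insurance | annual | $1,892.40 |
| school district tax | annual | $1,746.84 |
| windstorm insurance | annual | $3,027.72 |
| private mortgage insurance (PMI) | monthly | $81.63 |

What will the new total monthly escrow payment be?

$661.25

Homeowner's insurance: $1,892.40
School district tax: $1,746.84
Windstorm insurance: $3,027.72
Private mortgage insurance (PMI): $81.63 × 12 = $979.56
Yearly total = $7,646.52
Per month = $7,646.52 / 12 = $637.21
Shortage per month = $288.48 ÷ 12 = $24.04
New monthly escrow = $637.21 + $24.04 = $661.25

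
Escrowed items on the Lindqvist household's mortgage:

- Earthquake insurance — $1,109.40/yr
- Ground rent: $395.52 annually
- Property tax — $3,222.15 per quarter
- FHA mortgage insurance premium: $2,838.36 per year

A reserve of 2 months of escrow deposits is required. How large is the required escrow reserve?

Earthquake insurance: $1,109.40 per year
Ground rent: $395.52 per year
Property tax: $3,222.15 × 4 = $12,888.60 per year
FHA mortgage insurance premium: $2,838.36 per year
Annual escrow total = $1,109.40 + $395.52 + $12,888.60 + $2,838.36 = $17,231.88
Per month = $17,231.88 / 12 = $1,435.99
Required cushion = 2 × $1,435.99 = $2,871.98

$2,871.98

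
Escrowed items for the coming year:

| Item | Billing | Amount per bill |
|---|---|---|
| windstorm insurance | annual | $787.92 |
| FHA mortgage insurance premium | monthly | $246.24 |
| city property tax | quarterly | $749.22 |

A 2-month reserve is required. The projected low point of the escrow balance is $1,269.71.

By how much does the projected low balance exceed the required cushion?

Windstorm insurance — $787.92/yr
FHA mortgage insurance premium — $246.24 × 12 = $2,954.88/yr
City property tax — $749.22 × 4 = $2,996.88/yr
Total annual escrow = $787.92 + $2,954.88 + $2,996.88 = $6,739.68
Base monthly escrow = $6,739.68 ÷ 12 = $561.64
Required cushion = 2 × $561.64 = $1,123.28
Excess over cushion: $1,269.71 − $1,123.28 = $146.43

$146.43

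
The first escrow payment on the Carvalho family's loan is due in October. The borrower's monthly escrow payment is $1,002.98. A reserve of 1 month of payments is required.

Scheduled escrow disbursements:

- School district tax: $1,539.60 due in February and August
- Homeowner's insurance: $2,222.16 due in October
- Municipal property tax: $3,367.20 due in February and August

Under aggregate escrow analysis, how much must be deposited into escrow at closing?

$3,117.04

Cushion = 1 × $1,002.98 = $1,002.98
Trial balance (start $0, +$1,002.98 each month, − disbursements):
  Oct: +$1,002.98 − $2,222.16 → -$1,219.18
  Nov: +$1,002.98 → -$216.20
  Dec: +$1,002.98 → $786.78
  Jan: +$1,002.98 → $1,789.76
  Feb: +$1,002.98 − $4,906.80 → -$2,114.06
  Mar: +$1,002.98 → -$1,111.08
  Apr: +$1,002.98 → -$108.10
  May: +$1,002.98 → $894.88
  Jun: +$1,002.98 → $1,897.86
  Jul: +$1,002.98 → $2,900.84
  Aug: +$1,002.98 − $4,906.80 → -$1,002.98
  Sep: +$1,002.98 → $0.00
Lowest trial balance = -$2,114.06 (Feb)
Initial deposit = cushion − low point = $1,002.98 − (-$2,114.06) = $3,117.04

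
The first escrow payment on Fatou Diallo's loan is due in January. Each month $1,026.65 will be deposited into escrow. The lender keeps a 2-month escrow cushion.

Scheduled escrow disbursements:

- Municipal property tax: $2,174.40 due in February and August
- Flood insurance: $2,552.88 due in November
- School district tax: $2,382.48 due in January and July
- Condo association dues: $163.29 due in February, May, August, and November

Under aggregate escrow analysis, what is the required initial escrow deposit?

$4,720.17

Cushion = 2 × $1,026.65 = $2,053.30
Trial balance (start $0, +$1,026.65 each month, − disbursements):
  Jan: +$1,026.65 − $2,382.48 → -$1,355.83
  Feb: +$1,026.65 − $2,337.69 → -$2,666.87
  Mar: +$1,026.65 → -$1,640.22
  Apr: +$1,026.65 → -$613.57
  May: +$1,026.65 − $163.29 → $249.79
  Jun: +$1,026.65 → $1,276.44
  Jul: +$1,026.65 − $2,382.48 → -$79.39
  Aug: +$1,026.65 − $2,337.69 → -$1,390.43
  Sep: +$1,026.65 → -$363.78
  Oct: +$1,026.65 → $662.87
  Nov: +$1,026.65 − $2,716.17 → -$1,026.65
  Dec: +$1,026.65 → $0.00
Lowest trial balance = -$2,666.87 (Feb)
Initial deposit = cushion − low point = $2,053.30 − (-$2,666.87) = $4,720.17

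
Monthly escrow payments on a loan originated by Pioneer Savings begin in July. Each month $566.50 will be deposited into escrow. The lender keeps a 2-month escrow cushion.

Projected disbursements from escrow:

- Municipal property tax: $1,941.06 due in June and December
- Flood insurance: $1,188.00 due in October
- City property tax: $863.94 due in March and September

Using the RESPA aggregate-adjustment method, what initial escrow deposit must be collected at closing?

Cushion = 2 × $566.50 = $1,133.00
Trial balance (start $0, +$566.50 each month, − disbursements):
  Jul: +$566.50 → $566.50
  Aug: +$566.50 → $1,133.00
  Sep: +$566.50 − $863.94 → $835.56
  Oct: +$566.50 − $1,188.00 → $214.06
  Nov: +$566.50 → $780.56
  Dec: +$566.50 − $1,941.06 → -$594.00
  Jan: +$566.50 → -$27.50
  Feb: +$566.50 → $539.00
  Mar: +$566.50 − $863.94 → $241.56
  Apr: +$566.50 → $808.06
  May: +$566.50 → $1,374.56
  Jun: +$566.50 − $1,941.06 → $0.00
Lowest trial balance = -$594.00 (Dec)
Initial deposit = cushion − low point = $1,133.00 − (-$594.00) = $1,727.00

$1,727.00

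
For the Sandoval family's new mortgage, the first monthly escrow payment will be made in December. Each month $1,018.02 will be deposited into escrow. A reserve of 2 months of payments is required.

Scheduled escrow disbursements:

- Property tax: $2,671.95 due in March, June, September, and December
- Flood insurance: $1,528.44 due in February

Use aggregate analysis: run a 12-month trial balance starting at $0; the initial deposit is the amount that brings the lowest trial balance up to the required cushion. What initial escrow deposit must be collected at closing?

Cushion = 2 × $1,018.02 = $2,036.04
Trial balance (start $0, +$1,018.02 each month, − disbursements):
  Dec: +$1,018.02 − $2,671.95 → -$1,653.93
  Jan: +$1,018.02 → -$635.91
  Feb: +$1,018.02 − $1,528.44 → -$1,146.33
  Mar: +$1,018.02 − $2,671.95 → -$2,800.26
  Apr: +$1,018.02 → -$1,782.24
  May: +$1,018.02 → -$764.22
  Jun: +$1,018.02 − $2,671.95 → -$2,418.15
  Jul: +$1,018.02 → -$1,400.13
  Aug: +$1,018.02 → -$382.11
  Sep: +$1,018.02 − $2,671.95 → -$2,036.04
  Oct: +$1,018.02 → -$1,018.02
  Nov: +$1,018.02 → $0.00
Lowest trial balance = -$2,800.26 (Mar)
Initial deposit = cushion − low point = $2,036.04 − (-$2,800.26) = $4,836.30

$4,836.30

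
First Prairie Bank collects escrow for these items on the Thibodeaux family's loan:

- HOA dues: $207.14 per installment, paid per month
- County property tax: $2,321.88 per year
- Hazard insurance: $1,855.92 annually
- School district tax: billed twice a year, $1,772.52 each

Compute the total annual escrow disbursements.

HOA dues — $207.14 × 12 = $2,485.68 annually
County property tax — $2,321.88 annually
Hazard insurance — $1,855.92 annually
School district tax — $1,772.52 × 2 = $3,545.04 annually
Total annual escrow = $2,485.68 + $2,321.88 + $1,855.92 + $3,545.04 = $10,208.52

$10,208.52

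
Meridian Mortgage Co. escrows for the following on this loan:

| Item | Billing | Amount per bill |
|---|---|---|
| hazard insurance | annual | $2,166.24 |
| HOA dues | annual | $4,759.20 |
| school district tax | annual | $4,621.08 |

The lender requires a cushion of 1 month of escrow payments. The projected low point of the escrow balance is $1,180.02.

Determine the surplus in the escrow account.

$217.81

Hazard insurance = $2,166.24 per year
HOA dues = $4,759.20 per year
School district tax = $4,621.08 per year
Annual escrow total = $2,166.24 + $4,759.20 + $4,621.08 = $11,546.52
Per month = $11,546.52 / 12 = $962.21
Required reserve = 1 × $962.21 = $962.21
Excess over cushion: $1,180.02 − $962.21 = $217.81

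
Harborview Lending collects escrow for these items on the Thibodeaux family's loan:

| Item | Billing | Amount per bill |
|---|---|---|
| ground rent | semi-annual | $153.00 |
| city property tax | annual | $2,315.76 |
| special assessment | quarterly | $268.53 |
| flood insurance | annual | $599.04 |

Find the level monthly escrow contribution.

Ground rent — $153.00 × 2 = $306.00 per year
City property tax — $2,315.76 per year
Special assessment — $268.53 × 4 = $1,074.12 per year
Flood insurance — $599.04 per year
Total annual escrow = $306.00 + $2,315.76 + $1,074.12 + $599.04 = $4,294.92
Per month = $4,294.92 / 12 = $357.91

$357.91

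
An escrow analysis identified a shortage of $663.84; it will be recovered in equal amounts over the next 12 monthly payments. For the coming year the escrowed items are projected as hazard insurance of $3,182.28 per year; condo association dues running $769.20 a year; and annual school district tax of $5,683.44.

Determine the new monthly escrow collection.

Hazard insurance = $3,182.28
Condo association dues = $769.20
School district tax = $5,683.44
Annual escrow total = $9,634.92
Monthly escrow = $9,634.92 ÷ 12 = $802.91
Shortage per month = $663.84 / 12 = $55.32
New monthly escrow = $802.91 + $55.32 = $858.23

$858.23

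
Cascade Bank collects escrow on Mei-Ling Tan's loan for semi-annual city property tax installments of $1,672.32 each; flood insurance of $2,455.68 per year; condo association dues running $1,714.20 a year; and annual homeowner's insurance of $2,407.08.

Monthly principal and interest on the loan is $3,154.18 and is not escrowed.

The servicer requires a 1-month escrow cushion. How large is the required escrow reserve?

City property tax: $1,672.32 × 2 = $3,344.64 annually
Flood insurance: $2,455.68 annually
Condo association dues: $1,714.20 annually
Homeowner's insurance: $2,407.08 annually
Combined annual = $3,344.64 + $2,455.68 + $1,714.20 + $2,407.08 = $9,921.60
Monthly escrow = $9,921.60 ÷ 12 = $826.80
Cushion = 1 × $826.80 = $826.80

$826.80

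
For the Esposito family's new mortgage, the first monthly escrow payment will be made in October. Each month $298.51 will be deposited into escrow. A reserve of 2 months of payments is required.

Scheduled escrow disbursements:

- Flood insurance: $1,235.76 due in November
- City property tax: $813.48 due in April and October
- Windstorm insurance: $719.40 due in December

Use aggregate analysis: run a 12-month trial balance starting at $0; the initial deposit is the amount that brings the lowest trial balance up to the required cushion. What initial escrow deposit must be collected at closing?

Cushion = 2 × $298.51 = $597.02
Trial balance (start $0, +$298.51 each month, − disbursements):
  Oct: +$298.51 − $813.48 → -$514.97
  Nov: +$298.51 − $1,235.76 → -$1,452.22
  Dec: +$298.51 − $719.40 → -$1,873.11
  Jan: +$298.51 → -$1,574.60
  Feb: +$298.51 → -$1,276.09
  Mar: +$298.51 → -$977.58
  Apr: +$298.51 − $813.48 → -$1,492.55
  May: +$298.51 → -$1,194.04
  Jun: +$298.51 → -$895.53
  Jul: +$298.51 → -$597.02
  Aug: +$298.51 → -$298.51
  Sep: +$298.51 → $0.00
Lowest trial balance = -$1,873.11 (Dec)
Initial deposit = cushion − low point = $597.02 − (-$1,873.11) = $2,470.13

$2,470.13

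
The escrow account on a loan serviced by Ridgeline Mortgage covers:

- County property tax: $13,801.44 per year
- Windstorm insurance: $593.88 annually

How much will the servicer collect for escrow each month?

$1,199.61

County property tax = $13,801.44
Windstorm insurance = $593.88
Yearly total = $13,801.44 + $593.88 = $14,395.32
Monthly = $14,395.32 ÷ 12 = $1,199.61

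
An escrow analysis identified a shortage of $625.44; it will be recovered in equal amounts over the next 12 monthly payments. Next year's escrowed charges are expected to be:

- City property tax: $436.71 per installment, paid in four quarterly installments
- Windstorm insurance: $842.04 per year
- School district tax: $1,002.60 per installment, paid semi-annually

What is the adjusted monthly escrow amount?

City property tax: $436.71 × 4 = $1,746.84 annually
Windstorm insurance: $842.04 annually
School district tax: $1,002.60 × 2 = $2,005.20 annually
Total per year = $1,746.84 + $842.04 + $2,005.20 = $4,594.08
Base monthly escrow = $4,594.08 / 12 = $382.84
Monthly shortage recovery: $625.44 ÷ 12 = $52.12
Adjusted monthly = $382.84 + $52.12 = $434.96

$434.96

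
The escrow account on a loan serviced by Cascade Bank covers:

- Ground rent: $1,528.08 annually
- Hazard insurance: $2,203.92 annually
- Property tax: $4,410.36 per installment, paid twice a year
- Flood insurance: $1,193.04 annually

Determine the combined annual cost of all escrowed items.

Ground rent = $1,528.08/yr
Hazard insurance = $2,203.92/yr
Property tax = $4,410.36 × 2 = $8,820.72/yr
Flood insurance = $1,193.04/yr
Annual escrow total = $13,745.76

$13,745.76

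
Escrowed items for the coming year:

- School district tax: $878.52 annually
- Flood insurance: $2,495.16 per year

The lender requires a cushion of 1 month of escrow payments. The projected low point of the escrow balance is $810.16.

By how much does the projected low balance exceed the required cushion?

School district tax = $878.52 per year
Flood insurance = $2,495.16 per year
Combined annual = $878.52 + $2,495.16 = $3,373.68
Monthly escrow = $3,373.68 / 12 = $281.14
Required reserve = 1 × $281.14 = $281.14
Surplus = $810.16 − $281.14 = $529.02

$529.02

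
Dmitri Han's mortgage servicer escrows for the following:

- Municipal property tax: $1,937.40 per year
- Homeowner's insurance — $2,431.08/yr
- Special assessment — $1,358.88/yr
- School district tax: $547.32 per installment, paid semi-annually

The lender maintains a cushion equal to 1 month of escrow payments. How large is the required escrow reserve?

$568.50

Municipal property tax = $1,937.40 annually
Homeowner's insurance = $2,431.08 annually
Special assessment = $1,358.88 annually
School district tax = $547.32 × 2 = $1,094.64 annually
Total per year = $1,937.40 + $2,431.08 + $1,358.88 + $1,094.64 = $6,822.00
Per month = $6,822.00 / 12 = $568.50
Cushion = 1 × $568.50 = $568.50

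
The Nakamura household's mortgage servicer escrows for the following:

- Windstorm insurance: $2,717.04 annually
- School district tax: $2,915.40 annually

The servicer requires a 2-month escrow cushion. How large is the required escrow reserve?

$938.74

Windstorm insurance: $2,717.04 annually
School district tax: $2,915.40 annually
Yearly total = $2,717.04 + $2,915.40 = $5,632.44
Monthly = $5,632.44 / 12 = $469.37
Required cushion = 2 × $469.37 = $938.74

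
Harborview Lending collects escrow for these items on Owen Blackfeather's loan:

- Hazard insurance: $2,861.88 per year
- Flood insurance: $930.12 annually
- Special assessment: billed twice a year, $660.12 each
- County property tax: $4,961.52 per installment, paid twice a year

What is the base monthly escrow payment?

$1,252.94

Hazard insurance — $2,861.88/yr
Flood insurance — $930.12/yr
Special assessment — $660.12 × 2 = $1,320.24/yr
County property tax — $4,961.52 × 2 = $9,923.04/yr
Combined annual = $2,861.88 + $930.12 + $1,320.24 + $9,923.04 = $15,035.28
Monthly escrow = $15,035.28 ÷ 12 = $1,252.94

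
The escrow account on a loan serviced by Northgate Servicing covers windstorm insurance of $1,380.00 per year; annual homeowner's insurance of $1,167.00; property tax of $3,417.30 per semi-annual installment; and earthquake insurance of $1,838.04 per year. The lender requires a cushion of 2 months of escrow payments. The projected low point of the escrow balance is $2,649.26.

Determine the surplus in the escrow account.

Windstorm insurance = $1,380.00 annually
Homeowner's insurance = $1,167.00 annually
Property tax = $3,417.30 × 2 = $6,834.60 annually
Earthquake insurance = $1,838.04 annually
Annual escrow total = $1,380.00 + $1,167.00 + $6,834.60 + $1,838.04 = $11,219.64
Monthly escrow = $11,219.64 ÷ 12 = $934.97
Required reserve = 2 × $934.97 = $1,869.94
Excess over cushion: $2,649.26 − $1,869.94 = $779.32

$779.32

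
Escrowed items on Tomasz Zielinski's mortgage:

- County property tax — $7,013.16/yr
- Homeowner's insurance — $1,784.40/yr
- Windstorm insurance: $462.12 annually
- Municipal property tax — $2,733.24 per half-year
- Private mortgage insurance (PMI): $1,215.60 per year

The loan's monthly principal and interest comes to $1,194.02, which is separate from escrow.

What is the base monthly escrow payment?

$1,328.48

County property tax: $7,013.16/yr
Homeowner's insurance: $1,784.40/yr
Windstorm insurance: $462.12/yr
Municipal property tax: $2,733.24 × 2 = $5,466.48/yr
Private mortgage insurance (PMI): $1,215.60/yr
Combined annual = $7,013.16 + $1,784.40 + $462.12 + $5,466.48 + $1,215.60 = $15,941.76
Per month = $15,941.76 / 12 = $1,328.48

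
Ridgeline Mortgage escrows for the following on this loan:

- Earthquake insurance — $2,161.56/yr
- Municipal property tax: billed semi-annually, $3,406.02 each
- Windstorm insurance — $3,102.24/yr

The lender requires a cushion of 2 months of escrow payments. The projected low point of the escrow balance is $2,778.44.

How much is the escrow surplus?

$765.80

Earthquake insurance = $2,161.56/yr
Municipal property tax = $3,406.02 × 2 = $6,812.04/yr
Windstorm insurance = $3,102.24/yr
Combined annual = $2,161.56 + $6,812.04 + $3,102.24 = $12,075.84
Base monthly escrow = $12,075.84 ÷ 12 = $1,006.32
Required cushion = 2 × $1,006.32 = $2,012.64
Excess over cushion: $2,778.44 − $2,012.64 = $765.80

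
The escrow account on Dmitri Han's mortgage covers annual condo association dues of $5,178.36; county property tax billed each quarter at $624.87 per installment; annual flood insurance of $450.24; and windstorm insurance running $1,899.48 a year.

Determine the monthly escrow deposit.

$835.63

Condo association dues = $5,178.36 per year
County property tax = $624.87 × 4 = $2,499.48 per year
Flood insurance = $450.24 per year
Windstorm insurance = $1,899.48 per year
Combined annual = $10,027.56
Monthly escrow = $10,027.56 / 12 = $835.63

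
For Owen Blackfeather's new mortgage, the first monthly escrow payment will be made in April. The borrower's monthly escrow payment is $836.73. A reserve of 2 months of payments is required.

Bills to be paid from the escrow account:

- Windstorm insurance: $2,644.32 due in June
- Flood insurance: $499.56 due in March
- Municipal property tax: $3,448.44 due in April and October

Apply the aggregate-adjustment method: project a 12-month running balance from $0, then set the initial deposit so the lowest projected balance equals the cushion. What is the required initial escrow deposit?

Cushion = 2 × $836.73 = $1,673.46
Trial balance (start $0, +$836.73 each month, − disbursements):
  Apr: +$836.73 − $3,448.44 → -$2,611.71
  May: +$836.73 → -$1,774.98
  Jun: +$836.73 − $2,644.32 → -$3,582.57
  Jul: +$836.73 → -$2,745.84
  Aug: +$836.73 → -$1,909.11
  Sep: +$836.73 → -$1,072.38
  Oct: +$836.73 − $3,448.44 → -$3,684.09
  Nov: +$836.73 → -$2,847.36
  Dec: +$836.73 → -$2,010.63
  Jan: +$836.73 → -$1,173.90
  Feb: +$836.73 → -$337.17
  Mar: +$836.73 − $499.56 → $0.00
Lowest trial balance = -$3,684.09 (Oct)
Initial deposit = cushion − low point = $1,673.46 − (-$3,684.09) = $5,357.55

$5,357.55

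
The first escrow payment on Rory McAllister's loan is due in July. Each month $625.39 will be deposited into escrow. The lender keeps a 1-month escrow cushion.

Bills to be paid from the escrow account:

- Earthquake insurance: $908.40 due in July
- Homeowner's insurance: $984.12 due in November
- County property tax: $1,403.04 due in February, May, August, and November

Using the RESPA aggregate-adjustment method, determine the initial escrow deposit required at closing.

Cushion = 1 × $625.39 = $625.39
Trial balance (start $0, +$625.39 each month, − disbursements):
  Jul: +$625.39 − $908.40 → -$283.01
  Aug: +$625.39 − $1,403.04 → -$1,060.66
  Sep: +$625.39 → -$435.27
  Oct: +$625.39 → $190.12
  Nov: +$625.39 − $2,387.16 → -$1,571.65
  Dec: +$625.39 → -$946.26
  Jan: +$625.39 → -$320.87
  Feb: +$625.39 − $1,403.04 → -$1,098.52
  Mar: +$625.39 → -$473.13
  Apr: +$625.39 → $152.26
  May: +$625.39 − $1,403.04 → -$625.39
  Jun: +$625.39 → $0.00
Lowest trial balance = -$1,571.65 (Nov)
Initial deposit = cushion − low point = $625.39 − (-$1,571.65) = $2,197.04

$2,197.04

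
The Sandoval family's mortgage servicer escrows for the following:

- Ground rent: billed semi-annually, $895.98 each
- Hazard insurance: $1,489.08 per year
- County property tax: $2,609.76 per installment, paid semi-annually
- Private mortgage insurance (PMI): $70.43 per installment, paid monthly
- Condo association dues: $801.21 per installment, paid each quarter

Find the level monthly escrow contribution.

$1,045.88

Ground rent = $895.98 × 2 = $1,791.96 per year
Hazard insurance = $1,489.08 per year
County property tax = $2,609.76 × 2 = $5,219.52 per year
Private mortgage insurance (PMI) = $70.43 × 12 = $845.16 per year
Condo association dues = $801.21 × 4 = $3,204.84 per year
Combined annual = $12,550.56
Monthly escrow = $12,550.56 ÷ 12 = $1,045.88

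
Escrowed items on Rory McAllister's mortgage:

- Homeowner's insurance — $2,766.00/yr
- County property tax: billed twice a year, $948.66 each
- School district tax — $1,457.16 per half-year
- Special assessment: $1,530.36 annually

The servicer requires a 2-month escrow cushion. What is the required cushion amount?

$1,518.00

Homeowner's insurance = $2,766.00 per year
County property tax = $948.66 × 2 = $1,897.32 per year
School district tax = $1,457.16 × 2 = $2,914.32 per year
Special assessment = $1,530.36 per year
Combined annual = $9,108.00
Base monthly escrow = $9,108.00 ÷ 12 = $759.00
Reserve = 2 × $759.00 = $1,518.00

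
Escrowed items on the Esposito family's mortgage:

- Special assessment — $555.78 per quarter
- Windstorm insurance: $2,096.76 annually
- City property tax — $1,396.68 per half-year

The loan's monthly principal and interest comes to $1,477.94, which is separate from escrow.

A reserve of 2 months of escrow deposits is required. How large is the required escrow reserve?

Special assessment: $555.78 × 4 = $2,223.12/yr
Windstorm insurance: $2,096.76/yr
City property tax: $1,396.68 × 2 = $2,793.36/yr
Total annual escrow = $2,223.12 + $2,096.76 + $2,793.36 = $7,113.24
Monthly = $7,113.24 / 12 = $592.77
Cushion = 2 × $592.77 = $1,185.54

$1,185.54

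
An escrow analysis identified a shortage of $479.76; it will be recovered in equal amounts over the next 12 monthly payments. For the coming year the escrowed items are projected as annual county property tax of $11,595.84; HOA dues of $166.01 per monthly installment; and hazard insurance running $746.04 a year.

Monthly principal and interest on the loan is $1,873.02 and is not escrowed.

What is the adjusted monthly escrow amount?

County property tax: $11,595.84
HOA dues: $166.01 × 12 = $1,992.12
Hazard insurance: $746.04
Total annual escrow = $11,595.84 + $1,992.12 + $746.04 = $14,334.00
Monthly = $14,334.00 ÷ 12 = $1,194.50
Shortage spread = $479.76 ÷ 12 = $39.98/mo
New monthly escrow = $1,194.50 + $39.98 = $1,234.48

$1,234.48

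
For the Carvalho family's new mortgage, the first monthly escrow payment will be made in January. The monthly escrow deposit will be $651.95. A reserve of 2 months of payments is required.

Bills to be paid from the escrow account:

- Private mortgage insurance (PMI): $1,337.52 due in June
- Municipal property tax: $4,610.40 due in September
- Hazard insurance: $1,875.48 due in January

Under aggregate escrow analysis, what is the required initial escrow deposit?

$3,259.75

Cushion = 2 × $651.95 = $1,303.90
Trial balance (start $0, +$651.95 each month, − disbursements):
  Jan: +$651.95 − $1,875.48 → -$1,223.53
  Feb: +$651.95 → -$571.58
  Mar: +$651.95 → $80.37
  Apr: +$651.95 → $732.32
  May: +$651.95 → $1,384.27
  Jun: +$651.95 − $1,337.52 → $698.70
  Jul: +$651.95 → $1,350.65
  Aug: +$651.95 → $2,002.60
  Sep: +$651.95 − $4,610.40 → -$1,955.85
  Oct: +$651.95 → -$1,303.90
  Nov: +$651.95 → -$651.95
  Dec: +$651.95 → $0.00
Lowest trial balance = -$1,955.85 (Sep)
Initial deposit = cushion − low point = $1,303.90 − (-$1,955.85) = $3,259.75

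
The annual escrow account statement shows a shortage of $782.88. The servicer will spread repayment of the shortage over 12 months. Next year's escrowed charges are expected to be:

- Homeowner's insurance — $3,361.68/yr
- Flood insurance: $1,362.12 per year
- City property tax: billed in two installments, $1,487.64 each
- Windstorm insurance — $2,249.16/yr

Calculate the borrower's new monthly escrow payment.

Homeowner's insurance — $3,361.68 annually
Flood insurance — $1,362.12 annually
City property tax — $1,487.64 × 2 = $2,975.28 annually
Windstorm insurance — $2,249.16 annually
Combined annual = $9,948.24
Monthly = $9,948.24 / 12 = $829.02
Shortage spread = $782.88 ÷ 12 = $65.24/mo
Adjusted monthly = $829.02 + $65.24 = $894.26

$894.26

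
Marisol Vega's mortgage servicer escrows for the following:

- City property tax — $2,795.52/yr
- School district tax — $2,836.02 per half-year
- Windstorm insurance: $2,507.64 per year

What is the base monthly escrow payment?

$914.60

City property tax = $2,795.52 per year
School district tax = $2,836.02 × 2 = $5,672.04 per year
Windstorm insurance = $2,507.64 per year
Total per year = $10,975.20
Base monthly escrow = $10,975.20 ÷ 12 = $914.60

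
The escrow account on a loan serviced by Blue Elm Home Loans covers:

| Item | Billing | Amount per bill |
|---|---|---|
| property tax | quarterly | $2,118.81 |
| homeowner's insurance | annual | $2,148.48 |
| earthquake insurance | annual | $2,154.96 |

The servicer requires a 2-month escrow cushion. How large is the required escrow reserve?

Property tax: $2,118.81 × 4 = $8,475.24/yr
Homeowner's insurance: $2,148.48/yr
Earthquake insurance: $2,154.96/yr
Total annual escrow = $8,475.24 + $2,148.48 + $2,154.96 = $12,778.68
Per month = $12,778.68 ÷ 12 = $1,064.89
Required cushion = 2 × $1,064.89 = $2,129.78

$2,129.78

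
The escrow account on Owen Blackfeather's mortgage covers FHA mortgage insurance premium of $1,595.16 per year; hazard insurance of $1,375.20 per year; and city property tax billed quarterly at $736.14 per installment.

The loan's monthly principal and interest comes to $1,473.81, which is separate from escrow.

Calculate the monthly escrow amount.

$492.91

FHA mortgage insurance premium = $1,595.16/yr
Hazard insurance = $1,375.20/yr
City property tax = $736.14 × 4 = $2,944.56/yr
Yearly total = $1,595.16 + $1,375.20 + $2,944.56 = $5,914.92
Per month = $5,914.92 / 12 = $492.91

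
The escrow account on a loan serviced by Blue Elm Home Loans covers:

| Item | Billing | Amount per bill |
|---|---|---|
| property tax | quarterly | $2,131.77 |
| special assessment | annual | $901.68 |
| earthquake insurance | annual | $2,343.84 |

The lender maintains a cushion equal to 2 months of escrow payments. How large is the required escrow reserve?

Property tax: $2,131.77 × 4 = $8,527.08 per year
Special assessment: $901.68 per year
Earthquake insurance: $2,343.84 per year
Yearly total = $8,527.08 + $901.68 + $2,343.84 = $11,772.60
Monthly escrow = $11,772.60 / 12 = $981.05
Reserve = 2 × $981.05 = $1,962.10

$1,962.10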